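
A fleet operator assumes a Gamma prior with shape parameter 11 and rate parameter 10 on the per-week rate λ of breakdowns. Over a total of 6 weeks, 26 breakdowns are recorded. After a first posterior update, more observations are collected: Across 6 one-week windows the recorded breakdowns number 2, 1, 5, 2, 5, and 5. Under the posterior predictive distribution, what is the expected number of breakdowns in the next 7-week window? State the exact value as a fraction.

399/22

Total count 26 over total exposure 6 weeks.
After the first batch: Gamma(11 + 26, 10 + 6) = Gamma(37, 16).
Total count: 2 + 1 + 5 + 2 + 5 + 5 = 20.
Total exposure: 6 weeks.
After the second batch: Gamma(37 + 20, 16 + 6) = Gamma(57, 22).
Predictive mean over a 7-week window = T·E[λ|data] = 7·57/22 = 399/22.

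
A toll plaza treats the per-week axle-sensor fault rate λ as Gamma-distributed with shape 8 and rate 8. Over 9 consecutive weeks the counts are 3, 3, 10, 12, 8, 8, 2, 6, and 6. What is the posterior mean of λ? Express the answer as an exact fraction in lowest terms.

Total count: 3 + 3 + 10 + 12 + 8 + 8 + 2 + 6 + 6 = 58.
Total exposure: 9 weeks.
Posterior: α' = 8 + 58 = 66, β' = 8 + 9 = 17.
Posterior mean = α'/β' = 66/17.

66/17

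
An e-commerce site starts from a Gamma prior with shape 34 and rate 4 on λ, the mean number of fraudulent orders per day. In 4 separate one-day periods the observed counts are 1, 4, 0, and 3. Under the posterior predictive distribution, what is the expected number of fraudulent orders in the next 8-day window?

Total count: 1 + 4 + 0 + 3 = 8.
Total exposure: 4 days.
Conjugate update: add total count to the shape and total exposure to the rate, giving Gamma(42, 8).
Predictive mean over an 8-day window = T·E[λ|data] = 8·42/8 = 42.

42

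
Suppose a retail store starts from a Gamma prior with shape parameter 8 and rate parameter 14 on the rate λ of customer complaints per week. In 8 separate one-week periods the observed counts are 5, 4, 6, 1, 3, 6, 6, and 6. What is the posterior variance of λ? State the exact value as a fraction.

Total count: 5 + 4 + 6 + 1 + 3 + 6 + 6 + 6 = 37.
Total exposure: 8 weeks.
Gamma(α, β) with Poisson data over total exposure Σt gives posterior Gamma(α+Σx, β+Σt) = Gamma(45, 22).
Posterior variance = α'/β'² = 45/484.

45/484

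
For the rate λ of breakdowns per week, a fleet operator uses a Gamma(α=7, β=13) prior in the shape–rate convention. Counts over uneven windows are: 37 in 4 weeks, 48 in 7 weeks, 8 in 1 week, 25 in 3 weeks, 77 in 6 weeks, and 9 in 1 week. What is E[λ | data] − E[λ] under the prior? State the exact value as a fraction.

2498/455

Total count: 37 + 48 + 8 + 25 + 77 + 9 = 204.
Total exposure: 4 + 7 + 1 + 3 + 6 + 1 = 22 weeks.
Conjugate update: add total count to the shape and total exposure to the rate, giving Gamma(211, 35).
Posterior mean = 211/35 = 211/35; prior mean = 7/13 = 7/13. Difference = 211/35 − 7/13 = 2498/455.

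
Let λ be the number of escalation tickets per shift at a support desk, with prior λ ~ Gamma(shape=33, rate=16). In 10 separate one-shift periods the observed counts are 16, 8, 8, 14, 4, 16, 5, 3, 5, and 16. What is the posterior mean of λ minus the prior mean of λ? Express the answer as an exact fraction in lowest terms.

595/208

Total count: 16 + 8 + 8 + 14 + 4 + 16 + 5 + 3 + 5 + 16 = 95.
Total exposure: 10 shifts.
Conjugate update: add total count to the shape and total exposure to the rate, giving Gamma(128, 26).
Posterior mean = 128/26 = 64/13; prior mean = 33/16 = 33/16. Difference = 64/13 − 33/16 = 595/208.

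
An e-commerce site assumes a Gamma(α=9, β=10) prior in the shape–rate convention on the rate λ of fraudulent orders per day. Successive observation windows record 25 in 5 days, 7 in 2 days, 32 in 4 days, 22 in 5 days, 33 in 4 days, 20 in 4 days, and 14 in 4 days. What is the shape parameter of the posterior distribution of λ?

162

Total count: 25 + 7 + 32 + 22 + 33 + 20 + 14 = 153.
Total exposure: 5 + 2 + 4 + 5 + 4 + 4 + 4 = 28 days.
Posterior: α' = 9 + 153 = 162, β' = 10 + 28 = 38.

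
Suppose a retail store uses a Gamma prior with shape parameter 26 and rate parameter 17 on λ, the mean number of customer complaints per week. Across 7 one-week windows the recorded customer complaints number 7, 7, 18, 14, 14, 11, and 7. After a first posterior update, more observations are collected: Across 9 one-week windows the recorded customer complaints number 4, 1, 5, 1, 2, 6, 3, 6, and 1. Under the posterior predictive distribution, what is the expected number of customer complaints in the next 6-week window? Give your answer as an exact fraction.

266/11

Total count: 7 + 7 + 18 + 14 + 14 + 11 + 7 = 78.
Total exposure: 7 weeks.
After the first batch: Gamma(26 + 78, 17 + 7) = Gamma(104, 24).
Total count: 4 + 1 + 5 + 1 + 2 + 6 + 3 + 6 + 1 = 29.
Total exposure: 9 weeks.
After the second batch: Gamma(104 + 29, 24 + 9) = Gamma(133, 33).
Predictive mean over a 6-week window = T·E[λ|data] = 6·133/33 = 266/11.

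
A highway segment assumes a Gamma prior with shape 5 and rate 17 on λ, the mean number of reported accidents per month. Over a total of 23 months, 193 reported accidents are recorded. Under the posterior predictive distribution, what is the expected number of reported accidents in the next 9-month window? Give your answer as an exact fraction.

Total count 193 over total exposure 23 months.
Posterior: α' = 5 + 193 = 198, β' = 17 + 23 = 40.
Predictive mean over a 9-month window = T·E[λ|data] = 9·198/40 = 891/20.

891/20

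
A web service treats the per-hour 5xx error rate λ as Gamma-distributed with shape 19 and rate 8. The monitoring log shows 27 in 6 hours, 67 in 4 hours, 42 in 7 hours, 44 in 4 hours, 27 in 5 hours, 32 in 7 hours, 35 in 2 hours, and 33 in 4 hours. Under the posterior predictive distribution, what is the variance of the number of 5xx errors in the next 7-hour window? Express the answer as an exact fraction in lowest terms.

Total count: 27 + 67 + 42 + 44 + 27 + 32 + 35 + 33 = 307.
Total exposure: 6 + 4 + 7 + 4 + 5 + 7 + 2 + 4 = 39 hours.
Conjugate update: add total count to the shape and total exposure to the rate, giving Gamma(326, 47).
The posterior predictive for a window of length T is Negative Binomial with variance T·α'·(β'+T)/β'² = 7·326·54/2209 = 123228/2209.

123228/2209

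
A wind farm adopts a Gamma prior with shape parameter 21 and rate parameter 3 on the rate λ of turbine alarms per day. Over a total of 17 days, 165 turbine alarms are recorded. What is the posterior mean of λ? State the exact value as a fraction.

93/10

Total count 165 over total exposure 17 days.
Conjugate update: add total count to the shape and total exposure to the rate, giving Gamma(186, 20).
Posterior mean = α'/β' = 186/20 = 93/10.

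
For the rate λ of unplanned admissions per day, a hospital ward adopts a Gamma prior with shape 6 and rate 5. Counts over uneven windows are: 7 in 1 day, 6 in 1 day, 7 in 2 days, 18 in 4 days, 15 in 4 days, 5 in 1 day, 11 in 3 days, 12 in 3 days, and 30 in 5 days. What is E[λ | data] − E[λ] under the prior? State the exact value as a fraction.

411/145

Total count: 7 + 6 + 7 + 18 + 15 + 5 + 11 + 12 + 30 = 111.
Total exposure: 1 + 1 + 2 + 4 + 4 + 1 + 3 + 3 + 5 = 24 days.
Conjugate update: add total count to the shape and total exposure to the rate, giving Gamma(117, 29).
Posterior mean = 117/29 = 117/29; prior mean = 6/5 = 6/5. Difference = 117/29 − 6/5 = 411/145.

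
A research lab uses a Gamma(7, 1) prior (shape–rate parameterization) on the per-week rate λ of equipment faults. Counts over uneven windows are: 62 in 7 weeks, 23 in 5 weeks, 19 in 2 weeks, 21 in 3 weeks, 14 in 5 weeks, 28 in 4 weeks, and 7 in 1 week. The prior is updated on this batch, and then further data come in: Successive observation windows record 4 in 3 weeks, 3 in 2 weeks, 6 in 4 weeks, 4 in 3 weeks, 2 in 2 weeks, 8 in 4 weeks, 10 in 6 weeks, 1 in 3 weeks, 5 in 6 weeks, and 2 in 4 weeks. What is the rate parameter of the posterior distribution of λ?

65

Total count: 62 + 23 + 19 + 21 + 14 + 28 + 7 = 174.
Total exposure: 7 + 5 + 2 + 3 + 5 + 4 + 1 = 27 weeks.
After the first batch: Gamma(7 + 174, 1 + 27) = Gamma(181, 28).
Total count: 4 + 3 + 6 + 4 + 2 + 8 + 10 + 1 + 5 + 2 = 45.
Total exposure: 3 + 2 + 4 + 3 + 2 + 4 + 6 + 3 + 6 + 4 = 37 weeks.
After the second batch: Gamma(181 + 45, 28 + 37) = Gamma(226, 65).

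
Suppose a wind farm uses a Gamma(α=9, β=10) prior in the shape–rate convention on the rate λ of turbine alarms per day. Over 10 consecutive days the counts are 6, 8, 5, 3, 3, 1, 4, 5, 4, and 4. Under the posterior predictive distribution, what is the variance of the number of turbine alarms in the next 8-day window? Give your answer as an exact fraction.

Total count: 6 + 8 + 5 + 3 + 3 + 1 + 4 + 5 + 4 + 4 = 43.
Total exposure: 10 days.
Posterior: α' = 9 + 43 = 52, β' = 10 + 10 = 20.
The posterior predictive for a window of length T is Negative Binomial with variance T·α'·(β'+T)/β'² = 8·52·28/400 = 728/25.

728/25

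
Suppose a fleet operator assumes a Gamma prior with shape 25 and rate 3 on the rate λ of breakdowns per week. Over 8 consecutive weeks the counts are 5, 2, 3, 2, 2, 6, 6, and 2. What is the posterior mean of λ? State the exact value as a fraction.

53/11

Total count: 5 + 2 + 3 + 2 + 2 + 6 + 6 + 2 = 28.
Total exposure: 8 weeks.
Posterior: α' = 25 + 28 = 53, β' = 3 + 8 = 11.
Posterior mean = α'/β' = 53/11.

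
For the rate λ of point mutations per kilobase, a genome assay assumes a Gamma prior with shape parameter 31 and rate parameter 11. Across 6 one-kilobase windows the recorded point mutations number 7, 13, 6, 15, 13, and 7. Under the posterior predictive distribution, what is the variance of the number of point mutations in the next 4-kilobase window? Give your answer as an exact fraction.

7728/289

Total count: 7 + 13 + 6 + 15 + 13 + 7 = 61.
Total exposure: 6 kilobases.
Conjugate update: add total count to the shape and total exposure to the rate, giving Gamma(92, 17).
The posterior predictive for a window of length T is Negative Binomial with variance T·α'·(β'+T)/β'² = 4·92·21/289 = 7728/289.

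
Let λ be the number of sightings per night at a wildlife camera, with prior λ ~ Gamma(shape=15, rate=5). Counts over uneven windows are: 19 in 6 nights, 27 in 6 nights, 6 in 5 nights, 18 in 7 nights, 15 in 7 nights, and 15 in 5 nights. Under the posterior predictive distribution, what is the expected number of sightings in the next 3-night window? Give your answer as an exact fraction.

Total count: 19 + 27 + 6 + 18 + 15 + 15 = 100.
Total exposure: 6 + 6 + 5 + 7 + 7 + 5 = 36 nights.
Posterior: α' = 15 + 100 = 115, β' = 5 + 36 = 41.
Predictive mean over a 3-night window = T·E[λ|data] = 3·115/41 = 345/41.

345/41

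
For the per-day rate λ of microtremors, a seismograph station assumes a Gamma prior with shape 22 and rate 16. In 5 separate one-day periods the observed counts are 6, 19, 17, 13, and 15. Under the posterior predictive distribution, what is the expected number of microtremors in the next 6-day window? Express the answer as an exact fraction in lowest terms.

Total count: 6 + 19 + 17 + 13 + 15 = 70.
Total exposure: 5 days.
Gamma(α, β) with Poisson data over total exposure Σt gives posterior Gamma(α+Σx, β+Σt) = Gamma(92, 21).
Predictive mean over a 6-day window = T·E[λ|data] = 6·92/21 = 184/7.

184/7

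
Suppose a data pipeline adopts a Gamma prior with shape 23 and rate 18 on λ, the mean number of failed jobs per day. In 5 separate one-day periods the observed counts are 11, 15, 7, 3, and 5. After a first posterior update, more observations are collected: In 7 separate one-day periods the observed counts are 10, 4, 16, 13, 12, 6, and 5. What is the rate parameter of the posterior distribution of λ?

Total count: 11 + 15 + 7 + 3 + 5 = 41.
Total exposure: 5 days.
After the first batch: Gamma(23 + 41, 18 + 5) = Gamma(64, 23).
Total count: 10 + 4 + 16 + 13 + 12 + 6 + 5 = 66.
Total exposure: 7 days.
After the second batch: Gamma(64 + 66, 23 + 7) = Gamma(130, 30).

30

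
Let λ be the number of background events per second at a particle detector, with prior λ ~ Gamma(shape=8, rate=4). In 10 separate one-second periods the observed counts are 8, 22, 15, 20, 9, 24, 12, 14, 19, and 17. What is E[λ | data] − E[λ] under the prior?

10

Total count: 8 + 22 + 15 + 20 + 9 + 24 + 12 + 14 + 19 + 17 = 160.
Total exposure: 10 seconds.
Posterior: α' = 8 + 160 = 168, β' = 4 + 10 = 14.
Posterior mean = 168/14 = 12; prior mean = 8/4 = 2. Difference = 12 − 2 = 10.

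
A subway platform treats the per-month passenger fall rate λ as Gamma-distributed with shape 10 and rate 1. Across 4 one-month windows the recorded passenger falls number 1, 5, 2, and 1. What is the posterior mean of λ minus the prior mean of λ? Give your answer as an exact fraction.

-31/5

Total count: 1 + 5 + 2 + 1 = 9.
Total exposure: 4 months.
By Gamma–Poisson conjugacy, the posterior is Gamma(α + Σx, β + Σt) = Gamma(10 + 9, 1 + 4) = Gamma(19, 5).
Posterior mean = 19/5 = 19/5; prior mean = 10/1 = 10. Difference = 19/5 − 10 = -31/5.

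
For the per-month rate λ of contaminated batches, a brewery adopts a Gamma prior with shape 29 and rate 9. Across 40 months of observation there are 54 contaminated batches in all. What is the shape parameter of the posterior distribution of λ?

Total count 54 over total exposure 40 months.
Gamma(α, β) with Poisson data over total exposure Σt gives posterior Gamma(α+Σx, β+Σt) = Gamma(83, 49).

83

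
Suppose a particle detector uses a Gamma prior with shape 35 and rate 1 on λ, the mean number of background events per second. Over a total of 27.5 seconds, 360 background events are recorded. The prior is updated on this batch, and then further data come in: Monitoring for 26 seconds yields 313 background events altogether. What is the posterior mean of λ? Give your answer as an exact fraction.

Total count 360 over total exposure 27.5 seconds.
After the first batch: Gamma(35 + 360, 1 + 27.5) = Gamma(395, 57/2).
Total count 313 over total exposure 26 seconds.
After the second batch: Gamma(395 + 313, 57/2 + 26) = Gamma(708, 109/2).
Posterior mean = α'/β' = 708/(109/2) = 1416/109.

1416/109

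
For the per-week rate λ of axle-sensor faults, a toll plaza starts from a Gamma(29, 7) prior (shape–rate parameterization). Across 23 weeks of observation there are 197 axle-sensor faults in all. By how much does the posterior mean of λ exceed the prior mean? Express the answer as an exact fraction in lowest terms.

356/105

Total count 197 over total exposure 23 weeks.
The Gamma prior is conjugate for the Poisson rate, so λ | data ~ Gamma(29+197, 7+23) = Gamma(226, 30).
Posterior mean = 226/30 = 113/15; prior mean = 29/7 = 29/7. Difference = 113/15 − 29/7 = 356/105.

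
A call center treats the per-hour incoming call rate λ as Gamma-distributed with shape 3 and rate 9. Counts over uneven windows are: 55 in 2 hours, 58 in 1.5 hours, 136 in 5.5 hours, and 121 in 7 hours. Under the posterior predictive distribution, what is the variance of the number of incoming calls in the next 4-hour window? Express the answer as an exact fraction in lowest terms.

Total count: 55 + 58 + 136 + 121 = 370.
Total exposure: 2 + 1.5 + 5.5 + 7 = 16 hours.
Posterior: α' = 3 + 370 = 373, β' = 9 + 16 = 25.
The posterior predictive for a window of length T is Negative Binomial with variance T·α'·(β'+T)/β'² = 4·373·29/625 = 43268/625.

43268/625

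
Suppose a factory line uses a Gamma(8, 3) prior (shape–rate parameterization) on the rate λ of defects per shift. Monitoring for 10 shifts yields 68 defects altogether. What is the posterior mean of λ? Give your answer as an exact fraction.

76/13

Total count 68 over total exposure 10 shifts.
Gamma(α, β) with Poisson data over total exposure Σt gives posterior Gamma(α+Σx, β+Σt) = Gamma(76, 13).
Posterior mean = α'/β' = 76/13.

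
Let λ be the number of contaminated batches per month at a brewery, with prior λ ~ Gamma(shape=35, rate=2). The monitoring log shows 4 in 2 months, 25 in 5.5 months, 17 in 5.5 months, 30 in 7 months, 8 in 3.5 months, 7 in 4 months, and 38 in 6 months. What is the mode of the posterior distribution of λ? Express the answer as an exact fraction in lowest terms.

Total count: 4 + 25 + 17 + 30 + 8 + 7 + 38 = 129.
Total exposure: 2 + 5.5 + 5.5 + 7 + 3.5 + 4 + 6 = 33.5 months.
Conjugate update: add total count to the shape and total exposure to the rate, giving Gamma(164, 71/2).
Posterior mode = (α'−1)/β' = 163/(71/2) = 326/71.

326/71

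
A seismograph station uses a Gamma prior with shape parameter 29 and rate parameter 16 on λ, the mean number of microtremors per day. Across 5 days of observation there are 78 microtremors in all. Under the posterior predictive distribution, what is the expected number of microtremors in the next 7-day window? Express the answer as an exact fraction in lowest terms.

107/3

Total count 78 over total exposure 5 days.
Posterior: α' = 29 + 78 = 107, β' = 16 + 5 = 21.
Predictive mean over a 7-day window = T·E[λ|data] = 7·107/21 = 107/3.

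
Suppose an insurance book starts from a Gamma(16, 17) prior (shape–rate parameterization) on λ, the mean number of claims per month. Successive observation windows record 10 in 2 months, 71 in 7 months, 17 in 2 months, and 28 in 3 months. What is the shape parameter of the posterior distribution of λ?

Total count: 10 + 71 + 17 + 28 = 126.
Total exposure: 2 + 7 + 2 + 3 = 14 months.
Conjugate update: add total count to the shape and total exposure to the rate, giving Gamma(142, 31).

142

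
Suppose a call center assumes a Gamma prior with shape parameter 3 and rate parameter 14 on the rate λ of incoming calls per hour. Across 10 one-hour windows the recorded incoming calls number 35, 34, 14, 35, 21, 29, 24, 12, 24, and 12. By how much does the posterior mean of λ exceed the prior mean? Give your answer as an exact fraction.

Total count: 35 + 34 + 14 + 35 + 21 + 29 + 24 + 12 + 24 + 12 = 240.
Total exposure: 10 hours.
Gamma(α, β) with Poisson data over total exposure Σt gives posterior Gamma(α+Σx, β+Σt) = Gamma(243, 24).
Posterior mean = 243/24 = 81/8; prior mean = 3/14 = 3/14. Difference = 81/8 − 3/14 = 555/56.

555/56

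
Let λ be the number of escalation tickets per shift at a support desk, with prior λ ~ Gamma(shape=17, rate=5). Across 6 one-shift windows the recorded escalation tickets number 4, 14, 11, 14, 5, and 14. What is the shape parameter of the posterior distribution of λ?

Total count: 4 + 14 + 11 + 14 + 5 + 14 = 62.
Total exposure: 6 shifts.
The Gamma prior is conjugate for the Poisson rate, so λ | data ~ Gamma(17+62, 5+6) = Gamma(79, 11).

79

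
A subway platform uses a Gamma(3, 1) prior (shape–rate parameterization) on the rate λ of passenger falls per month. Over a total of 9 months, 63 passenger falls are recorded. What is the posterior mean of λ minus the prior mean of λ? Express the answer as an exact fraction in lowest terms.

Total count 63 over total exposure 9 months.
By Gamma–Poisson conjugacy, the posterior is Gamma(α + Σx, β + Σt) = Gamma(3 + 63, 1 + 9) = Gamma(66, 10).
Posterior mean = 66/10 = 33/5; prior mean = 3/1 = 3. Difference = 33/5 − 3 = 18/5.

18/5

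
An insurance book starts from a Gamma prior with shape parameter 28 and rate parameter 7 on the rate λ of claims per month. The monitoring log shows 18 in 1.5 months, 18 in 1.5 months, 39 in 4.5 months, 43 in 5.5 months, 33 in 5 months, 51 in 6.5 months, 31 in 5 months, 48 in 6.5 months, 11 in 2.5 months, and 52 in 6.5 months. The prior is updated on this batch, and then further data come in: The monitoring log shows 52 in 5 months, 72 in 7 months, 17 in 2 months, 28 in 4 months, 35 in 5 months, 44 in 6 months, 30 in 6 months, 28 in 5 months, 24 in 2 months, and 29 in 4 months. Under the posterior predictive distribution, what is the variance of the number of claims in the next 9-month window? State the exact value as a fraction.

Total count: 18 + 18 + 39 + 43 + 33 + 51 + 31 + 48 + 11 + 52 = 344.
Total exposure: 1.5 + 1.5 + 4.5 + 5.5 + 5 + 6.5 + 5 + 6.5 + 2.5 + 6.5 = 45 months.
After the first batch: Gamma(28 + 344, 7 + 45) = Gamma(372, 52).
Total count: 52 + 72 + 17 + 28 + 35 + 44 + 30 + 28 + 24 + 29 = 359.
Total exposure: 5 + 7 + 2 + 4 + 5 + 6 + 6 + 5 + 2 + 4 = 46 months.
After the second batch: Gamma(372 + 359, 52 + 46) = Gamma(731, 98).
The posterior predictive for a window of length T is Negative Binomial with variance T·α'·(β'+T)/β'² = 9·731·107/9604 = 703953/9604.

703953/9604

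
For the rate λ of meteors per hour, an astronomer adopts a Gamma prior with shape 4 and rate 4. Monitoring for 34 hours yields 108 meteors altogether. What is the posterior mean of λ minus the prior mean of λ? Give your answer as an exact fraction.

37/19

Total count 108 over total exposure 34 hours.
By Gamma–Poisson conjugacy, the posterior is Gamma(α + Σx, β + Σt) = Gamma(4 + 108, 4 + 34) = Gamma(112, 38).
Posterior mean = 112/38 = 56/19; prior mean = 4/4 = 1. Difference = 56/19 − 1 = 37/19.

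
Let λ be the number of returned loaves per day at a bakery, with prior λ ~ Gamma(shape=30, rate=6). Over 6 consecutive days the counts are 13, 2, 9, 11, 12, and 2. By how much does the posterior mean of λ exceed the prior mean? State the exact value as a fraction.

Total count: 13 + 2 + 9 + 11 + 12 + 2 = 49.
Total exposure: 6 days.
Conjugate update: add total count to the shape and total exposure to the rate, giving Gamma(79, 12).
Posterior mean = 79/12 = 79/12; prior mean = 30/6 = 5. Difference = 79/12 − 5 = 19/12.

19/12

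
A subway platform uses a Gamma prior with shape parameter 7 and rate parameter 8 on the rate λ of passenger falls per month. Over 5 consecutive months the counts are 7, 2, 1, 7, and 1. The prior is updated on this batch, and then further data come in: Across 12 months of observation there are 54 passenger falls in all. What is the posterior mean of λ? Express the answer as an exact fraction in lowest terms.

79/25

Total count: 7 + 2 + 1 + 7 + 1 = 18.
Total exposure: 5 months.
After the first batch: Gamma(7 + 18, 8 + 5) = Gamma(25, 13).
Total count 54 over total exposure 12 months.
After the second batch: Gamma(25 + 54, 13 + 12) = Gamma(79, 25).
Posterior mean = α'/β' = 79/25.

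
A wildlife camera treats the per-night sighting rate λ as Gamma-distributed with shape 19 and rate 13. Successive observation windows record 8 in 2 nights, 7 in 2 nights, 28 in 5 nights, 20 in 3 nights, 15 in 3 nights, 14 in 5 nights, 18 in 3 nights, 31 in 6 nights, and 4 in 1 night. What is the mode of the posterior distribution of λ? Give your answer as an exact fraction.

163/43

Total count: 8 + 7 + 28 + 20 + 15 + 14 + 18 + 31 + 4 = 145.
Total exposure: 2 + 2 + 5 + 3 + 3 + 5 + 3 + 6 + 1 = 30 nights.
Conjugate update: add total count to the shape and total exposure to the rate, giving Gamma(164, 43).
Posterior mode = (α'−1)/β' = 163/43.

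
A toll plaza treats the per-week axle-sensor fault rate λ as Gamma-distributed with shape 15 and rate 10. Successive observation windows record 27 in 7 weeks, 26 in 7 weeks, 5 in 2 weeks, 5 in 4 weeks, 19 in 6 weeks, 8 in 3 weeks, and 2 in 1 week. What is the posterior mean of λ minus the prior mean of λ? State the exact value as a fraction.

Total count: 27 + 26 + 5 + 5 + 19 + 8 + 2 = 92.
Total exposure: 7 + 7 + 2 + 4 + 6 + 3 + 1 = 30 weeks.
The Gamma prior is conjugate for the Poisson rate, so λ | data ~ Gamma(15+92, 10+30) = Gamma(107, 40).
Posterior mean = 107/40 = 107/40; prior mean = 15/10 = 3/2. Difference = 107/40 − 3/2 = 47/40.

47/40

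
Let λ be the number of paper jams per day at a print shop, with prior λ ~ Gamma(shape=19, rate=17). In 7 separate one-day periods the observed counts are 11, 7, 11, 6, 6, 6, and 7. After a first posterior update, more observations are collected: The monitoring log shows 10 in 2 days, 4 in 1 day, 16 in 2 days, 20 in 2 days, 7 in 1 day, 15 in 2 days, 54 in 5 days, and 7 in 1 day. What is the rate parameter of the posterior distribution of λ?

Total count: 11 + 7 + 11 + 6 + 6 + 6 + 7 = 54.
Total exposure: 7 days.
After the first batch: Gamma(19 + 54, 17 + 7) = Gamma(73, 24).
Total count: 10 + 4 + 16 + 20 + 7 + 15 + 54 + 7 = 133.
Total exposure: 2 + 1 + 2 + 2 + 1 + 2 + 5 + 1 = 16 days.
After the second batch: Gamma(73 + 133, 24 + 16) = Gamma(206, 40).

40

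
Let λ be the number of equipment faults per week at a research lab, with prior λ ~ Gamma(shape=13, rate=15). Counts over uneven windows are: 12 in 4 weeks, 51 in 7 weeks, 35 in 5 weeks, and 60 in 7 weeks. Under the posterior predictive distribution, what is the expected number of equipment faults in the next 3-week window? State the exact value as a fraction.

Total count: 12 + 51 + 35 + 60 = 158.
Total exposure: 4 + 7 + 5 + 7 = 23 weeks.
The Gamma prior is conjugate for the Poisson rate, so λ | data ~ Gamma(13+158, 15+23) = Gamma(171, 38).
Predictive mean over a 3-week window = T·E[λ|data] = 3·171/38 = 27/2.

27/2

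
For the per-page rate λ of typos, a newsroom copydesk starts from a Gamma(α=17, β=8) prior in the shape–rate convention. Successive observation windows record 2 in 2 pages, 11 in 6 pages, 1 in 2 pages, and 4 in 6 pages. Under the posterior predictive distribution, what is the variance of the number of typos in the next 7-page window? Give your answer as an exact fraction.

Total count: 2 + 11 + 1 + 4 = 18.
Total exposure: 2 + 6 + 2 + 6 = 16 pages.
By Gamma–Poisson conjugacy, the posterior is Gamma(α + Σx, β + Σt) = Gamma(17 + 18, 8 + 16) = Gamma(35, 24).
The posterior predictive for a window of length T is Negative Binomial with variance T·α'·(β'+T)/β'² = 7·35·31/576 = 7595/576.

7595/576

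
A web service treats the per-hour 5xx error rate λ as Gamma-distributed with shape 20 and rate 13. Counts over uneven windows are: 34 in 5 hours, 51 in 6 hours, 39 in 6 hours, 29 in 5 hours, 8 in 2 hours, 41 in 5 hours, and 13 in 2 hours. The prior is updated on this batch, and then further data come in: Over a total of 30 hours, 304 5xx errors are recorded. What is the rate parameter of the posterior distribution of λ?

Total count: 34 + 51 + 39 + 29 + 8 + 41 + 13 = 215.
Total exposure: 5 + 6 + 6 + 5 + 2 + 5 + 2 = 31 hours.
After the first batch: Gamma(20 + 215, 13 + 31) = Gamma(235, 44).
Total count 304 over total exposure 30 hours.
After the second batch: Gamma(235 + 304, 44 + 30) = Gamma(539, 74).

74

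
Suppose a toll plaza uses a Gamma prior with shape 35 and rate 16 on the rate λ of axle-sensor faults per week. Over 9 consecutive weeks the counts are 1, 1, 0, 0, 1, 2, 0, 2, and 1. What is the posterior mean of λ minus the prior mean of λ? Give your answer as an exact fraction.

Total count: 1 + 1 + 0 + 0 + 1 + 2 + 0 + 2 + 1 = 8.
Total exposure: 9 weeks.
By Gamma–Poisson conjugacy, the posterior is Gamma(α + Σx, β + Σt) = Gamma(35 + 8, 16 + 9) = Gamma(43, 25).
Posterior mean = 43/25 = 43/25; prior mean = 35/16 = 35/16. Difference = 43/25 − 35/16 = -187/400.

-187/400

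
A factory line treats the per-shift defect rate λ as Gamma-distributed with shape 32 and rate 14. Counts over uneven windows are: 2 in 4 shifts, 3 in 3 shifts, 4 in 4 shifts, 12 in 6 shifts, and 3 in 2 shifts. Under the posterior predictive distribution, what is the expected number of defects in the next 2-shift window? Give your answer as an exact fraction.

Total count: 2 + 3 + 4 + 12 + 3 = 24.
Total exposure: 4 + 3 + 4 + 6 + 2 = 19 shifts.
Gamma(α, β) with Poisson data over total exposure Σt gives posterior Gamma(α+Σx, β+Σt) = Gamma(56, 33).
Predictive mean over a 2-shift window = T·E[λ|data] = 2·56/33 = 112/33.

112/33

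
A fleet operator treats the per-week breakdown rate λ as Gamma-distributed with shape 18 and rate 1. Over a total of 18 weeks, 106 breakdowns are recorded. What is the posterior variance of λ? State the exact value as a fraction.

Total count 106 over total exposure 18 weeks.
Conjugate update: add total count to the shape and total exposure to the rate, giving Gamma(124, 19).
Posterior variance = α'/β'² = 124/361.

124/361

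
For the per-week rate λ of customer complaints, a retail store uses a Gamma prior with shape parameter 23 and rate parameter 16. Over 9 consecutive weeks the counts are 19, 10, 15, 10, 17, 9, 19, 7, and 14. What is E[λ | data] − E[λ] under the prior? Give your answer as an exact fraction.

Total count: 19 + 10 + 15 + 10 + 17 + 9 + 19 + 7 + 14 = 120.
Total exposure: 9 weeks.
The Gamma prior is conjugate for the Poisson rate, so λ | data ~ Gamma(23+120, 16+9) = Gamma(143, 25).
Posterior mean = 143/25 = 143/25; prior mean = 23/16 = 23/16. Difference = 143/25 − 23/16 = 1713/400.

1713/400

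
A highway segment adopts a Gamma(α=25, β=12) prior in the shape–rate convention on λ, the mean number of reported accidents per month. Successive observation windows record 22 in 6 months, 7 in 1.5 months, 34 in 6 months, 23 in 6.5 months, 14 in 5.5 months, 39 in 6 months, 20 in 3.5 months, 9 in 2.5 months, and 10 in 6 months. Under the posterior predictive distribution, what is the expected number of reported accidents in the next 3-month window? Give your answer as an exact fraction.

406/37

Total count: 22 + 7 + 34 + 23 + 14 + 39 + 20 + 9 + 10 = 178.
Total exposure: 6 + 1.5 + 6 + 6.5 + 5.5 + 6 + 3.5 + 2.5 + 6 = 43.5 months.
Gamma(α, β) with Poisson data over total exposure Σt gives posterior Gamma(α+Σx, β+Σt) = Gamma(203, 111/2).
Predictive mean over a 3-month window = T·E[λ|data] = 3·203/(111/2) = 406/37.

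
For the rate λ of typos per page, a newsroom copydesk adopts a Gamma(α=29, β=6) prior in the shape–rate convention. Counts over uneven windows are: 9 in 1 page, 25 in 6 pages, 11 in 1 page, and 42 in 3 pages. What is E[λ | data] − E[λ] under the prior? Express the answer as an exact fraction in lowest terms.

Total count: 9 + 25 + 11 + 42 = 87.
Total exposure: 1 + 6 + 1 + 3 = 11 pages.
Posterior: α' = 29 + 87 = 116, β' = 6 + 11 = 17.
Posterior mean = 116/17 = 116/17; prior mean = 29/6 = 29/6. Difference = 116/17 − 29/6 = 203/102.

203/102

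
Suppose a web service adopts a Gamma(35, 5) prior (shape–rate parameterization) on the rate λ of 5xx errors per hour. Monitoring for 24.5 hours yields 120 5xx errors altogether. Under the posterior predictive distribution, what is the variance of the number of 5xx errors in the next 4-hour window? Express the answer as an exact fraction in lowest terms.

83080/3481

Total count 120 over total exposure 24.5 hours.
Gamma(α, β) with Poisson data over total exposure Σt gives posterior Gamma(α+Σx, β+Σt) = Gamma(155, 59/2).
The posterior predictive for a window of length T is Negative Binomial with variance T·α'·(β'+T)/β'² = 4·155·(67/2)/(3481/4) = 83080/3481.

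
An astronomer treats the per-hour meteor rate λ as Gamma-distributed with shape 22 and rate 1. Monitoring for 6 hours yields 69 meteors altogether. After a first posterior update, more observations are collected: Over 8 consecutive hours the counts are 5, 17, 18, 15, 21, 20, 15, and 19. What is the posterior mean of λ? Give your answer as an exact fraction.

221/15

Total count 69 over total exposure 6 hours.
After the first batch: Gamma(22 + 69, 1 + 6) = Gamma(91, 7).
Total count: 5 + 17 + 18 + 15 + 21 + 20 + 15 + 19 = 130.
Total exposure: 8 hours.
After the second batch: Gamma(91 + 130, 7 + 8) = Gamma(221, 15).
Posterior mean = α'/β' = 221/15.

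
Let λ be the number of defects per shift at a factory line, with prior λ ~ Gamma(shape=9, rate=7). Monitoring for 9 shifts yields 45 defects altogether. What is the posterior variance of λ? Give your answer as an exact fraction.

Total count 45 over total exposure 9 shifts.
The Gamma prior is conjugate for the Poisson rate, so λ | data ~ Gamma(9+45, 7+9) = Gamma(54, 16).
Posterior variance = α'/β'² = 54/256 = 27/128.

27/128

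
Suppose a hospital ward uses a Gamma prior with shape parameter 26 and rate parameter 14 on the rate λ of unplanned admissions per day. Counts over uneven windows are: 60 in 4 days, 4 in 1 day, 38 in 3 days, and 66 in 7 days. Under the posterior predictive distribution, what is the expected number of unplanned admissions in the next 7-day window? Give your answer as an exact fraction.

Total count: 60 + 4 + 38 + 66 = 168.
Total exposure: 4 + 1 + 3 + 7 = 15 days.
Conjugate update: add total count to the shape and total exposure to the rate, giving Gamma(194, 29).
Predictive mean over a 7-day window = T·E[λ|data] = 7·194/29 = 1358/29.

1358/29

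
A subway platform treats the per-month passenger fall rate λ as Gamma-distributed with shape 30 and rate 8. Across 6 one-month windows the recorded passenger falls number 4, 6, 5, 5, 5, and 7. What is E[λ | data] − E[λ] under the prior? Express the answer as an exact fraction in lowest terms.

19/28

Total count: 4 + 6 + 5 + 5 + 5 + 7 = 32.
Total exposure: 6 months.
Conjugate update: add total count to the shape and total exposure to the rate, giving Gamma(62, 14).
Posterior mean = 62/14 = 31/7; prior mean = 30/8 = 15/4. Difference = 31/7 − 15/4 = 19/28.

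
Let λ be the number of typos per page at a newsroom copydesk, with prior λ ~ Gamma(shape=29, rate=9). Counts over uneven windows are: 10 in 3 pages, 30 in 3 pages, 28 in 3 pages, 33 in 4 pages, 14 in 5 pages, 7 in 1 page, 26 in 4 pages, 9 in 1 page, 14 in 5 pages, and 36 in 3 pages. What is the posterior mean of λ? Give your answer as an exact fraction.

Total count: 10 + 30 + 28 + 33 + 14 + 7 + 26 + 9 + 14 + 36 = 207.
Total exposure: 3 + 3 + 3 + 4 + 5 + 1 + 4 + 1 + 5 + 3 = 32 pages.
Gamma(α, β) with Poisson data over total exposure Σt gives posterior Gamma(α+Σx, β+Σt) = Gamma(236, 41).
Posterior mean = α'/β' = 236/41.

236/41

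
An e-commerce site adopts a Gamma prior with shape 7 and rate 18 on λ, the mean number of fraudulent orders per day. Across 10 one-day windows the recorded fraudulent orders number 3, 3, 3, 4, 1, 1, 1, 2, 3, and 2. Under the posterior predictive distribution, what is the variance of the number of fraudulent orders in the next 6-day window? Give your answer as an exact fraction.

Total count: 3 + 3 + 3 + 4 + 1 + 1 + 1 + 2 + 3 + 2 = 23.
Total exposure: 10 days.
Gamma(α, β) with Poisson data over total exposure Σt gives posterior Gamma(α+Σx, β+Σt) = Gamma(30, 28).
The posterior predictive for a window of length T is Negative Binomial with variance T·α'·(β'+T)/β'² = 6·30·34/784 = 765/98.

765/98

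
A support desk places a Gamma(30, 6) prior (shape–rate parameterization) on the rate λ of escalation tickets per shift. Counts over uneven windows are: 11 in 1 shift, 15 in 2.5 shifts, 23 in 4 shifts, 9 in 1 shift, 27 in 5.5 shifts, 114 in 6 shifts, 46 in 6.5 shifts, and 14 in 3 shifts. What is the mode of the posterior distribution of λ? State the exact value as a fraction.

576/71

Total count: 11 + 15 + 23 + 9 + 27 + 114 + 46 + 14 = 259.
Total exposure: 1 + 2.5 + 4 + 1 + 5.5 + 6 + 6.5 + 3 = 29.5 shifts.
Posterior: α' = 30 + 259 = 289, β' = 6 + 29.5 = 71/2.
Posterior mode = (α'−1)/β' = 288/(71/2) = 576/71.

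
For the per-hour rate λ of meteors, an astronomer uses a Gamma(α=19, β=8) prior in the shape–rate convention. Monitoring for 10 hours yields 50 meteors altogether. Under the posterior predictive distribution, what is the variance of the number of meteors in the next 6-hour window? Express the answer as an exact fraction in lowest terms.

Total count 50 over total exposure 10 hours.
Posterior: α' = 19 + 50 = 69, β' = 8 + 10 = 18.
The posterior predictive for a window of length T is Negative Binomial with variance T·α'·(β'+T)/β'² = 6·69·24/324 = 92/3.

92/3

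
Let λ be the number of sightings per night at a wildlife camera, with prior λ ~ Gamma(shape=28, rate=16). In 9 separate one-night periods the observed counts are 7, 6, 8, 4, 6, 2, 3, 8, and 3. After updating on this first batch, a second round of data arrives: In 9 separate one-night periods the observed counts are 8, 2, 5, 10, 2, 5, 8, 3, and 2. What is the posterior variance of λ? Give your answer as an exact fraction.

Total count: 7 + 6 + 8 + 4 + 6 + 2 + 3 + 8 + 3 = 47.
Total exposure: 9 nights.
After the first batch: Gamma(28 + 47, 16 + 9) = Gamma(75, 25).
Total count: 8 + 2 + 5 + 10 + 2 + 5 + 8 + 3 + 2 = 45.
Total exposure: 9 nights.
After the second batch: Gamma(75 + 45, 25 + 9) = Gamma(120, 34).
Posterior variance = α'/β'² = 120/1156 = 30/289.

30/289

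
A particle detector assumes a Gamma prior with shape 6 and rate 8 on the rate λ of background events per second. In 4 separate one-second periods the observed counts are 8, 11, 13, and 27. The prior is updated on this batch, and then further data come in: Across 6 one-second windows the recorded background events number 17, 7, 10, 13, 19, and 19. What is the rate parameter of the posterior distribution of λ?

Total count: 8 + 11 + 13 + 27 = 59.
Total exposure: 4 seconds.
After the first batch: Gamma(6 + 59, 8 + 4) = Gamma(65, 12).
Total count: 17 + 7 + 10 + 13 + 19 + 19 = 85.
Total exposure: 6 seconds.
After the second batch: Gamma(65 + 85, 12 + 6) = Gamma(150, 18).

18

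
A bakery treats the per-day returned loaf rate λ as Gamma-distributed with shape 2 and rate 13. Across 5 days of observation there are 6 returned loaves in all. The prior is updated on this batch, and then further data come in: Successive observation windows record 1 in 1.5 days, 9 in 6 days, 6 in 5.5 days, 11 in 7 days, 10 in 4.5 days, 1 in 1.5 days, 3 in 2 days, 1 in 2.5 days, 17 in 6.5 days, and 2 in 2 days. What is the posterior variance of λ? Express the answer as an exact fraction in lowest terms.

Total count 6 over total exposure 5 days.
After the first batch: Gamma(2 + 6, 13 + 5) = Gamma(8, 18).
Total count: 1 + 9 + 6 + 11 + 10 + 1 + 3 + 1 + 17 + 2 = 61.
Total exposure: 1.5 + 6 + 5.5 + 7 + 4.5 + 1.5 + 2 + 2.5 + 6.5 + 2 = 39 days.
After the second batch: Gamma(8 + 61, 18 + 39) = Gamma(69, 57).
Posterior variance = α'/β'² = 69/3249 = 23/1083.

23/1083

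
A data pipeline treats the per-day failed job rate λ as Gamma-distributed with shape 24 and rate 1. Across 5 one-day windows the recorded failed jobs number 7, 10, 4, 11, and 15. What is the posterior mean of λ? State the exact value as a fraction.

Total count: 7 + 10 + 4 + 11 + 15 = 47.
Total exposure: 5 days.
Posterior: α' = 24 + 47 = 71, β' = 1 + 5 = 6.
Posterior mean = α'/β' = 71/6.

71/6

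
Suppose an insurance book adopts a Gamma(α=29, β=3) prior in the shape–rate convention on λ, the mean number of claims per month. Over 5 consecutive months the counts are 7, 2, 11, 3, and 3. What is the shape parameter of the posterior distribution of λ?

Total count: 7 + 2 + 11 + 3 + 3 = 26.
Total exposure: 5 months.
By Gamma–Poisson conjugacy, the posterior is Gamma(α + Σx, β + Σt) = Gamma(29 + 26, 3 + 5) = Gamma(55, 8).

55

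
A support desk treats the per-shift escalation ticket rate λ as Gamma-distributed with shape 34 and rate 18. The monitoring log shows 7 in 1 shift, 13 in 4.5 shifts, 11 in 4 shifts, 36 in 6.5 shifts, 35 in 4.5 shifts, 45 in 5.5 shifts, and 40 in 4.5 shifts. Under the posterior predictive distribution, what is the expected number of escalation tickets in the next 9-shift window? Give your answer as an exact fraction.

3978/97

Total count: 7 + 13 + 11 + 36 + 35 + 45 + 40 = 187.
Total exposure: 1 + 4.5 + 4 + 6.5 + 4.5 + 5.5 + 4.5 = 30.5 shifts.
By Gamma–Poisson conjugacy, the posterior is Gamma(α + Σx, β + Σt) = Gamma(34 + 187, 18 + 30.5) = Gamma(221, 97/2).
Predictive mean over a 9-shift window = T·E[λ|data] = 9·221/(97/2) = 3978/97.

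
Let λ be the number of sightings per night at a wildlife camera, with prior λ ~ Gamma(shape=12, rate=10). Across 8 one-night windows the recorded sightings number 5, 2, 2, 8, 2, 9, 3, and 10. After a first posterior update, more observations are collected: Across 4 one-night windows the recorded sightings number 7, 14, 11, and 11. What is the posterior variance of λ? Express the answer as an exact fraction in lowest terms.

Total count: 5 + 2 + 2 + 8 + 2 + 9 + 3 + 10 = 41.
Total exposure: 8 nights.
After the first batch: Gamma(12 + 41, 10 + 8) = Gamma(53, 18).
Total count: 7 + 14 + 11 + 11 = 43.
Total exposure: 4 nights.
After the second batch: Gamma(53 + 43, 18 + 4) = Gamma(96, 22).
Posterior variance = α'/β'² = 96/484 = 24/121.

24/121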